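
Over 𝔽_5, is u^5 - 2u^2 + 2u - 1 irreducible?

Write f(u) = u^5 - 2u^2 + 2u - 1.
Check for roots in 𝔽_5: f(0) = 4; f(1) = 0 → root; f(2) = 2; f(3) = 0 → root; f(4) = 4.
f(1) = 0, so (u − 1) divides f(u); f is reducible.

No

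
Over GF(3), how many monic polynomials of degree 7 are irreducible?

312

The number of monic irreducibles of degree 7 over GF(3) is (1/7)·Σ_{d∣7} μ(7/d) 3^d.
Divisors of 7: 1, 7; μ(7/d) for each: -1, 1.
Σ = − 3^1 + 3^7 = 2184.
N = 2184/7 = 312.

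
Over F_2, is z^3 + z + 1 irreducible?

Yes

Write g(z) = z^3 + z + 1.
Check for roots in F_2: g(0) = 1; g(1) = 1.
No roots. A degree-3 polynomial over a field with no linear factor is irreducible.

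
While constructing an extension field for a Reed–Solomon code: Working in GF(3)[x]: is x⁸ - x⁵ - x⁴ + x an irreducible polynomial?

Write P(x) = x⁸ - x⁵ - x⁴ + x.
Check for roots in GF(3): P(0) = 0 → root; P(1) = 0 → root; P(2) = 0 → root.
P(0) = 0, so (x) divides P(x); P is reducible.

No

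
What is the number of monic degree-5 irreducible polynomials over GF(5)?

624

Gauss's count: N_{5}(5) = (1/5) Σ_{d|5} μ(5/d)·5^d.
Divisors of 5: 1, 5; μ(5/d) for each: -1, 1.
Σ = − 5^1 + 5^5 = 3120.
N = 3120/5 = 624.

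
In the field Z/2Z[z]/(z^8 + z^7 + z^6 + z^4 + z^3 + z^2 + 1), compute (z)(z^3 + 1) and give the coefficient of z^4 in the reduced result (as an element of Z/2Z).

Multiply in Z/2Z[z]: (z)·(z^3 + 1) = z^4 + z.
Reduced: z^4 + z.

1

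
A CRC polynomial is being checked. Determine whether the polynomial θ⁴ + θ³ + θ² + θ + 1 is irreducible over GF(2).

Write f(θ) = θ⁴ + θ³ + θ² + θ + 1.
Check for roots in GF(2): f(0) = 1; f(1) = 1.
No roots, so no linear factors.
Monic irreducibles of degree 2 over GF(2): θ² + θ + 1.
None of them divide f (all give nonzero remainder).
No irreducible factor of degree ≤ 2 exists, so f is irreducible over GF(2).

Yes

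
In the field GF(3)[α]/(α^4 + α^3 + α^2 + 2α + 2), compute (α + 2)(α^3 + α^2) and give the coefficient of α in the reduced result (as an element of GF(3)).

Multiply in GF(3)[α]: (α + 2)·(α^3 + α^2) = α^4 + 2α^2.
Reduce using α^4 ≡ 2α^3 + 2α^2 + α + 1 (mod α^4 + α^3 + α^2 + 2α + 2).
Reduced: 2α^3 + α^2 + α + 1.

1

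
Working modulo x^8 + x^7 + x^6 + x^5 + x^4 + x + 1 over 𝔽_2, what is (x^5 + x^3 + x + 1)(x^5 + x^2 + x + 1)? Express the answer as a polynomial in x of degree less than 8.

x^6 + x^5 + x^3

Multiply in 𝔽_2[x]: (x^5 + x^3 + x + 1)·(x^5 + x^2 + x + 1) = x^10 + x^8 + x^7 + x^5 + x^4 + 1.
Reduce using x^8 ≡ x^7 + x^6 + x^5 + x^4 + x + 1 (mod x^8 + x^7 + x^6 + x^5 + x^4 + x + 1).
Reduced: x^6 + x^5 + x^3.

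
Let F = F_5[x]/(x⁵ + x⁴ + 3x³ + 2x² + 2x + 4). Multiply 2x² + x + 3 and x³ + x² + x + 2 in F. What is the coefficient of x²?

4

Multiply in F_5[x]: (2x² + x + 3)·(x³ + x² + x + 2) = 2x⁵ + 3x⁴ + x³ + 3x² + 1.
Reduce using x⁵ ≡ 4x⁴ + 2x³ + 3x² + 3x + 1 (mod x⁵ + x⁴ + 3x³ + 2x² + 2x + 4).
Reduced: x⁴ + 4x² + x + 3.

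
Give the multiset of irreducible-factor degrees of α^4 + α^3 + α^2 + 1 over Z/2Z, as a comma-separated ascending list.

Write h(α) = α^4 + α^3 + α^2 + 1.
Roots in Z/2Z: h(0) = 1; h(1) = 0 → root.
Linear factors from roots: (α + 1).
Complete factorization: h(α) = (α + 1)·(α^3 + α + 1).
Factor degrees with multiplicity: 1 + 3 = 4.

1, 3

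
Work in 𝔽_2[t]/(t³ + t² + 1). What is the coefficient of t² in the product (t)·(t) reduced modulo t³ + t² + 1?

1

Multiply in 𝔽_2[t]: (t)·(t) = t².
Reduced: t².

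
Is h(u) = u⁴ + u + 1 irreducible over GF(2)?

Yes

Check for roots in GF(2): h(0) = 1; h(1) = 1.
No roots, so no linear factors.
Monic irreducibles of degree 2 over GF(2): u² + u + 1.
None of them divide h (all give nonzero remainder).
No irreducible factor of degree ≤ 2 exists, so h is irreducible over GF(2).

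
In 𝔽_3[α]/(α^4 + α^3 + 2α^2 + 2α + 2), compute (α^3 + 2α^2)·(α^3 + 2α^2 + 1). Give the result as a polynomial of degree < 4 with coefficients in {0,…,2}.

2α^2 + 2α + 2

Multiply in 𝔽_3[α]: (α^3 + 2α^2)·(α^3 + 2α^2 + 1) = α^6 + α^5 + α^4 + α^3 + 2α^2.
Reduce using α^4 ≡ 2α^3 + α^2 + α + 1 (mod α^4 + α^3 + 2α^2 + 2α + 2).
Reduced: 2α^2 + 2α + 2.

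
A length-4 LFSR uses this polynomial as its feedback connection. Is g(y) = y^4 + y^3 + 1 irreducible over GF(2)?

Yes

Check for roots in GF(2): g(0) = 1; g(1) = 1.
No roots, so no linear factors.
Monic irreducibles of degree 2 over GF(2): y^2 + y + 1.
None of them divide g (all give nonzero remainder).
No irreducible factor of degree ≤ 2 exists, so g is irreducible over GF(2).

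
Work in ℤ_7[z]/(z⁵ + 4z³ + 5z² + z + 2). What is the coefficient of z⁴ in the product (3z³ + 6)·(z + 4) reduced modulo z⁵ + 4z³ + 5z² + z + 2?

Multiply in ℤ_7[z]: (3z³ + 6)·(z + 4) = 3z⁴ + 5z³ + 6z + 3.
Reduced: 3z⁴ + 5z³ + 6z + 3.

3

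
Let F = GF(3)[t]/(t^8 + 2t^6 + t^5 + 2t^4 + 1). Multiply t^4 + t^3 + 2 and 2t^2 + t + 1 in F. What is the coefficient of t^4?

2

Multiply in GF(3)[t]: (t^4 + t^3 + 2)·(2t^2 + t + 1) = 2t^6 + 2t^4 + t^3 + t^2 + 2t + 2.
Reduced: 2t^6 + 2t^4 + t^3 + t^2 + 2t + 2.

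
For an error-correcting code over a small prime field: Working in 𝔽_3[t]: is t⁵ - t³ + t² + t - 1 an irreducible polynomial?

Yes

Write f(t) = t⁵ - t³ + t² + t - 1.
Check for roots in 𝔽_3: f(0) = 2; f(1) = 1; f(2) = 2.
No roots, so no linear factors.
Monic irreducibles of degree 2 over GF(3): t² + 1, t² + t - 1, t² - t - 1.
None of them divide f (all give nonzero remainder).
No irreducible factor of degree ≤ 2 exists, so f is irreducible over GF(3).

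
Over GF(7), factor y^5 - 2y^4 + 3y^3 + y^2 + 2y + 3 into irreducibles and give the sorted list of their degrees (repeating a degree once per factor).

1, 2, 2

Write f(y) = y^5 - 2y^4 + 3y^3 + y^2 + 2y + 3.
Linear factors from roots: (y - 2).
Complete factorization: f(y) = (y - 2)·(y^2 + 1)·(y^2 + 2).
Factor degrees with multiplicity: 1 + 2 + 2 = 5.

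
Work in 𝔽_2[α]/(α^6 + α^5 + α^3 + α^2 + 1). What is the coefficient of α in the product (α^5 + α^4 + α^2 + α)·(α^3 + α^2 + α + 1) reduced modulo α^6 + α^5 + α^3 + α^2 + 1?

Multiply in 𝔽_2[α]: (α^5 + α^4 + α^2 + α)·(α^3 + α^2 + α + 1) = α^8 + α^5 + α^4 + α.
Reduce using α^6 ≡ α^5 + α^3 + α^2 + 1 (mod α^6 + α^5 + α^3 + α^2 + 1).
Reduced: α^5 + α^4 + 1.

0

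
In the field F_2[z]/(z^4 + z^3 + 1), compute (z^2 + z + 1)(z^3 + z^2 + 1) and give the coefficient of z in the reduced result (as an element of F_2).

0

Multiply in F_2[z]: (z^2 + z + 1)·(z^3 + z^2 + 1) = z^5 + z + 1.
Reduce using z^4 ≡ z^3 + 1 (mod z^4 + z^3 + 1).
Reduced: z^3.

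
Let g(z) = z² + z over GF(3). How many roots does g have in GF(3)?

2

Evaluate at each of the 3 elements of GF(3):
g(0) = 0 → root; g(1) = 2; g(2) = 0 → root.
Roots: {0, 2}.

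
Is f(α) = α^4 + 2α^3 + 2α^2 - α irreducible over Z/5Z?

Check for roots in Z/5Z: f(0) = 0 → root; f(1) = 4; f(2) = 3; f(3) = 0 → root; f(4) = 2.
f(0) = 0, so (α) divides f(α); f is reducible.

No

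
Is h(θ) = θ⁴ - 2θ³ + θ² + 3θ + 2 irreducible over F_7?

Check for roots in F_7: h(0) = 2; h(1) = 5; h(2) = 5; h(3) = 5; h(4) = 4; h(5) = 4; h(6) = 3.
No roots, so no linear factors.
Degree-2 irreducible divisors: test the 21 monic irreducibles of degree 2 over GF(7).
None of them divide h (all give nonzero remainder).
No irreducible factor of degree ≤ 2 exists, so h is irreducible over GF(7).

Yes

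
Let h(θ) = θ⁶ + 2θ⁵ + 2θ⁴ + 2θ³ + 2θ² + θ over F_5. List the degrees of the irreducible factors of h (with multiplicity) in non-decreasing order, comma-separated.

Roots in F_5: h(0) = 0 → root; h(1) = 0 → root; h(2) = 1; h(3) = 2; h(4) = 0 → root.
Linear factors from roots: (θ), (θ - 1), (θ + 1).
Complete factorization: h(θ) = (θ)·(θ + 1)·(θ - 1)^4.
Factor degrees with multiplicity: 1 + 1 + 1 + 1 + 1 + 1 = 6.

1, 1, 1, 1, 1, 1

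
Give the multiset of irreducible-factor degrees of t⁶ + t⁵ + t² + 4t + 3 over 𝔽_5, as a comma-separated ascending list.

Write h(t) = t⁶ + t⁵ + t² + 4t + 3.
Roots in 𝔽_5: h(0) = 3; h(1) = 0 → root; h(2) = 1; h(3) = 1; h(4) = 0 → root.
Linear factors from roots: (t + 4), (t + 1).
Complete factorization: h(t) = (t + 1)·(t + 4)·(t² + 3t + 3)·(t² + 3t + 4).
Factor degrees with multiplicity: 1 + 1 + 2 + 2 = 6.

1, 1, 2, 2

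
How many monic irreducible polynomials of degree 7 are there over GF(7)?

The number of monic irreducibles of degree 7 over GF(7) is (1/7)·Σ_{d∣7} μ(7/d) 7^d.
Divisors of 7: 1, 7; μ(7/d) for each: -1, 1.
Σ = − 7^1 + 7^7 = 823536.
N = 823536/7 = 117648.

117648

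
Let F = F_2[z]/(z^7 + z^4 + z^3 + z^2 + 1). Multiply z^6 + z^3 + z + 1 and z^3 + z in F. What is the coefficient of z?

1

Multiply in F_2[z]: (z^6 + z^3 + z + 1)·(z^3 + z) = z^9 + z^7 + z^6 + z^3 + z^2 + z.
Reduce using z^7 ≡ z^4 + z^3 + z^2 + 1 (mod z^7 + z^4 + z^3 + z^2 + 1).
Reduced: z^5 + z^2 + z + 1.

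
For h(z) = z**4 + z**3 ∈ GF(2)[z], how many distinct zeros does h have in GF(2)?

2

Evaluate at each of the 2 elements of GF(2):
h(0) = 0 → root; h(1) = 0 → root.
Roots: {0, 1}.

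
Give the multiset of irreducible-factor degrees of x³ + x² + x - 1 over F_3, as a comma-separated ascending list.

3

Write g(x) = x³ + x² + x - 1.
Roots in F_3: g(0) = 2; g(1) = 2; g(2) = 1.
Complete factorization: g(x) = (x³ + x² + x - 1).
Factor degrees with multiplicity: 3 = 3.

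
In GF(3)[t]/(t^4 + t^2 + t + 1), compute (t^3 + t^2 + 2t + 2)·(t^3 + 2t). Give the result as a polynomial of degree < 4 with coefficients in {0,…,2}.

2t^3 + 2t^2

Multiply in GF(3)[t]: (t^3 + t^2 + 2t + 2)·(t^3 + 2t) = t^6 + t^5 + t^4 + t^3 + t^2 + t.
Reduce using t^4 ≡ 2t^2 + 2t + 2 (mod t^4 + t^2 + t + 1).
Reduced: 2t^3 + 2t^2.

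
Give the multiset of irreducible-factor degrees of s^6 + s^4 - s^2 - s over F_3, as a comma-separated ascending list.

Write h(s) = s^6 + s^4 - s^2 - s.
Roots in F_3: h(0) = 0 → root; h(1) = 0 → root; h(2) = 2.
Linear factors from roots: (s), (s - 1).
Complete factorization: h(s) = (s)·(s - 1)·(s^2 - s - 1)^2.
Factor degrees with multiplicity: 1 + 1 + 2 + 2 = 6.

1, 1, 2, 2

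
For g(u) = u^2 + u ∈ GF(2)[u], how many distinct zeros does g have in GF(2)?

2

Evaluate at each of the 2 elements of GF(2):
g(0) = 0 → root; g(1) = 0 → root.
Roots: {0, 1}.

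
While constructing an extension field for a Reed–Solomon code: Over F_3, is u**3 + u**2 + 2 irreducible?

Yes

Write m(u) = u**3 + u**2 + 2.
Check for roots in F_3: m(0) = 2; m(1) = 1; m(2) = 2.
No roots. A degree-3 polynomial over a field with no linear factor is irreducible.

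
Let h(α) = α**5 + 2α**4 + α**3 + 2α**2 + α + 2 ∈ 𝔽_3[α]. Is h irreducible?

No

Check for roots in 𝔽_3: h(0) = 2; h(1) = 0 → root; h(2) = 0 → root.
h(1) = 0, so (α − 1) divides h(α); h is reducible.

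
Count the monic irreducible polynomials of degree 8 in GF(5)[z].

By the necklace-counting formula, N_5(8) = (1/8) Σ_{d|8} μ(8/d)·5^d.
Divisors of 8: 1, 2, 4, 8; μ(8/d) for each: 0, 0, -1, 1.
Σ = − 5^4 + 5^8 = 390000.
N = 390000/8 = 48750.

48750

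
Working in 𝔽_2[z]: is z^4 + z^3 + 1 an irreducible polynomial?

Write P(z) = z^4 + z^3 + 1.
Check for roots in 𝔽_2: P(0) = 1; P(1) = 1.
No roots, so no linear factors.
Monic irreducibles of degree 2 over GF(2): z^2 + z + 1.
None of them divide P (all give nonzero remainder).
No irreducible factor of degree ≤ 2 exists, so P is irreducible over GF(2).

Yes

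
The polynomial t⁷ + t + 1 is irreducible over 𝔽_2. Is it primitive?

Write f(t) = t⁷ + t + 1.
|GF(2^7)^×| = 2^7 − 1 = 127. Prime factorization: 127 = 127.
f is primitive ⇔ t has order 127 in GF(2)[t]/(f), i.e. t^(127/q) ≠ 1 for each prime q | 127.
t^(1) mod f = t.
None equal 1, so t has full order 127; f is primitive.

Yes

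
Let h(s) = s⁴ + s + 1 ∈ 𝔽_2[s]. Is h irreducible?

Check for roots in 𝔽_2: h(0) = 1; h(1) = 1.
No roots, so no linear factors.
Monic irreducibles of degree 2 over GF(2): s² + s + 1.
None of them divide h (all give nonzero remainder).
No irreducible factor of degree ≤ 2 exists, so h is irreducible over GF(2).

Yes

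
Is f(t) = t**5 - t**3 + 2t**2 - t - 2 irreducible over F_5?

Check for roots in F_5: f(0) = 3; f(1) = 4; f(2) = 3; f(3) = 4; f(4) = 1.
No roots, so no linear factors.
Degree-2 irreducible divisors: test the 10 monic irreducibles of degree 2 over GF(5).
None of them divide f (all give nonzero remainder).
No irreducible factor of degree ≤ 2 exists, so f is irreducible over GF(5).

Yes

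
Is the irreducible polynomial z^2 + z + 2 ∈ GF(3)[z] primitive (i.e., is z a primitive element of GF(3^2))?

Yes

Write f(z) = z^2 + z + 2.
|GF(3^2)^×| = 3^2 − 1 = 8. Prime factorization: 8 = 2^3.
f is primitive ⇔ z has order 8 in GF(3)[z]/(f), i.e. z^(8/q) ≠ 1 for each prime q | 8.
z^(4) mod f = 2.
None equal 1, so z has full order 8; f is primitive.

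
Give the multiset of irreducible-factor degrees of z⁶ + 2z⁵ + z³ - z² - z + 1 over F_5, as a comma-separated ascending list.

Write f(z) = z⁶ + 2z⁵ + z³ - z² - z + 1.
Roots in F_5: f(0) = 1; f(1) = 3; f(2) = 1; f(3) = 1; f(4) = 4.
Complete factorization: f(z) = (z² + 2)·(z² - 2z - 1)·(z² - z + 2).
Factor degrees with multiplicity: 2 + 2 + 2 = 6.

2, 2, 2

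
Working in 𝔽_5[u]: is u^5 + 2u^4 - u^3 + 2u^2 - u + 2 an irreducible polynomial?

No

Write h(u) = u^5 + 2u^4 - u^3 + 2u^2 - u + 2.
Check for roots in 𝔽_5: h(0) = 2; h(1) = 0 → root; h(2) = 4; h(3) = 0 → root; h(4) = 2.
h(1) = 0, so (u − 1) divides h(u); h is reducible.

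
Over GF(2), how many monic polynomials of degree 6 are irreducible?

9

x^(2^6) − x is the product of all monic irreducibles of degree dividing 6; Möbius inversion gives N = (1/6) Σ μ(6/d)·2^d.
Divisors of 6: 1, 2, 3, 6; μ(6/d) for each: 1, -1, -1, 1.
Σ = 2^1 − 2^2 − 2^3 + 2^6 = 54.
N = 54/6 = 9.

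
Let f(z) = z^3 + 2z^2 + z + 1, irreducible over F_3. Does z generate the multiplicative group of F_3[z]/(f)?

|GF(3^3)^×| = 3^3 − 1 = 26. Prime factorization: 26 = 2·13.
f is primitive ⇔ z has order 26 in GF(3)[z]/(f), i.e. z^(26/q) ≠ 1 for each prime q | 26.
z^(13) mod f = 2.
z^(2) mod f = z^2.
None equal 1, so z has full order 26; f is primitive.

Yes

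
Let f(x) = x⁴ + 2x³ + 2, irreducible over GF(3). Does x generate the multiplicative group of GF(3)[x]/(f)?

Yes

|GF(3^4)^×| = 3^4 − 1 = 80. Prime factorization: 80 = 2^4·5.
f is primitive ⇔ x has order 80 in GF(3)[x]/(f), i.e. x^(80/q) ≠ 1 for each prime q | 80.
x^(40) mod f = 2.
x^(16) mod f = 2x² + x + 2.
None equal 1, so x has full order 80; f is primitive.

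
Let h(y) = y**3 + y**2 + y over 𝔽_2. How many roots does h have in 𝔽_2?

Evaluate at each of the 2 elements of 𝔽_2:
h(0) = 0 → root; h(1) = 1.
Roots: {0}.

1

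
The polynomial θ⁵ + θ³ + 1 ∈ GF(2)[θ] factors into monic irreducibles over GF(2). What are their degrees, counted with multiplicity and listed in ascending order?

5

Write f(θ) = θ⁵ + θ³ + 1.
Roots in GF(2): f(0) = 1; f(1) = 1.
Complete factorization: f(θ) = (θ⁵ + θ³ + 1).
Factor degrees with multiplicity: 5 = 5.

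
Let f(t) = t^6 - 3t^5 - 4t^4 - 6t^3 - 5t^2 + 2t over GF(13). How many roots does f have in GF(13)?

Evaluate at each of the 13 elements of GF(13):
f(0) = 0 → root; f(1) = 11; f(2) = 9; f(3) = 8; f(4) = 12; f(5) = 12; f(6) = 1; f(7) = 7; f(8) = 1; f(9) = 5; f(10) = 10; f(11) = 3; f(12) = 12.
Roots: {0}.

1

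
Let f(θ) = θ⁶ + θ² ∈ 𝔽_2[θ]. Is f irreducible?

No

Check for roots in 𝔽_2: f(0) = 0 → root; f(1) = 0 → root.
f(0) = 0, so (θ) divides f(θ); f is reducible.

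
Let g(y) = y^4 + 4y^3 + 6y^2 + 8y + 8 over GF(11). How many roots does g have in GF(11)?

Evaluate at each of the 11 elements of GF(11):
g(0) = 8; g(1) = 5; g(2) = 8; g(3) = 0 → root; g(4) = 10; g(5) = 3; g(6) = 1; g(7) = 6; g(8) = 0 → root; g(9) = 0 → root; g(10) = 3.
Roots: {3, 8, 9}.

3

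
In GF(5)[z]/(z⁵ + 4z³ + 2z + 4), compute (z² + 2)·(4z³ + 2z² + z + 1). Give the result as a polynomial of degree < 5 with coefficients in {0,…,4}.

2z^4 + 3z^3 + 4z + 1

Multiply in GF(5)[z]: (z² + 2)·(4z³ + 2z² + z + 1) = 4z⁵ + 2z⁴ + 4z³ + 2z + 2.
Reduce using z⁵ ≡ z³ + 3z + 1 (mod z⁵ + 4z³ + 2z + 4).
Reduced: 2z⁴ + 3z³ + 4z + 1.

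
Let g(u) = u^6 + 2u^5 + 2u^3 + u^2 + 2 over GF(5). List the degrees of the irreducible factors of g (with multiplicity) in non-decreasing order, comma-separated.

1, 1, 1, 1, 2

Roots in GF(5): g(0) = 2; g(1) = 3; g(2) = 0 → root; g(3) = 0 → root; g(4) = 0 → root.
Linear factors from roots: (u - 2), (u + 2), (u + 1).
Complete factorization: g(u) = (u + 1)·(u + 2)·(u - 2)^2·(u^2 - 2u - 1).
Factor degrees with multiplicity: 1 + 1 + 1 + 1 + 2 = 6.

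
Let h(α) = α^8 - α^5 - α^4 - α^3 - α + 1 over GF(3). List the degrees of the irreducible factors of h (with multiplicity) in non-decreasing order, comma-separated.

Roots in GF(3): h(0) = 1; h(1) = 1; h(2) = 1.
Complete factorization: h(α) = (α^8 - α^5 - α^4 - α^3 - α + 1).
Factor degrees with multiplicity: 8 = 8.

8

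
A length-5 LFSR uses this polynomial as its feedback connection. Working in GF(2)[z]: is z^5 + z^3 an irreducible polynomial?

Write f(z) = z^5 + z^3.
Check for roots in GF(2): f(0) = 0 → root; f(1) = 0 → root.
f(0) = 0, so (z) divides f(z); f is reducible.

No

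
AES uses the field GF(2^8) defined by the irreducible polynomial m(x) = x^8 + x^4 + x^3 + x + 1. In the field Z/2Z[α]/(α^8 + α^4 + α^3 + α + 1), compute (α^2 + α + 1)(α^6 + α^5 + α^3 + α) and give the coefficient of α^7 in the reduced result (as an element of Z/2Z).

Multiply in Z/2Z[α]: (α^2 + α + 1)·(α^6 + α^5 + α^3 + α) = α^8 + α^4 + α^2 + α.
Reduce using α^8 ≡ α^4 + α^3 + α + 1 (mod α^8 + α^4 + α^3 + α + 1).
Reduced: α^3 + α^2 + 1.

0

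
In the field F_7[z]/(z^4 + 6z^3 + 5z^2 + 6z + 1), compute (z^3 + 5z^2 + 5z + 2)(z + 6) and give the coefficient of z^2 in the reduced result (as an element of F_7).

Multiply in F_7[z]: (z^3 + 5z^2 + 5z + 2)·(z + 6) = z^4 + 4z^3 + 4z + 5.
Reduce using z^4 ≡ z^3 + 2z^2 + z + 6 (mod z^4 + 6z^3 + 5z^2 + 6z + 1).
Reduced: 5z^3 + 2z^2 + 5z + 4.

2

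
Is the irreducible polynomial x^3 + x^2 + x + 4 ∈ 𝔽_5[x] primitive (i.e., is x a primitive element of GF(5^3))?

Write f(x) = x^3 + x^2 + x + 4.
|GF(5^3)^×| = 5^3 − 1 = 124. Prime factorization: 124 = 2^2·31.
f is primitive ⇔ x has order 124 in GF(5)[x]/(f), i.e. x^(124/q) ≠ 1 for each prime q | 124.
x^(62) mod f = 1
x^(4) mod f = 2x + 4.
Since x^(62) = 1, the order of x divides 62 < 124; not primitive.

No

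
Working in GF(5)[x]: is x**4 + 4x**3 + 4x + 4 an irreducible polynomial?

Write m(x) = x**4 + 4x**3 + 4x + 4.
Check for roots in GF(5): m(0) = 4; m(1) = 3; m(2) = 0 → root; m(3) = 0 → root; m(4) = 2.
m(2) = 0, so (x − 2) divides m(x); m is reducible.

No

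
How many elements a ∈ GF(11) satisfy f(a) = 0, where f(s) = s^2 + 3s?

Evaluate at each of the 11 elements of GF(11):
f(0) = 0 → root; f(1) = 4; f(2) = 10; f(3) = 7; f(4) = 6; f(5) = 7; f(6) = 10; f(7) = 4; f(8) = 0 → root; f(9) = 9; f(10) = 9.
Roots: {0, 8}.

2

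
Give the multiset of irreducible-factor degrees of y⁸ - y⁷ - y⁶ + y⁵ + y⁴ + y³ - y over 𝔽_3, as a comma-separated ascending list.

Write f(y) = y⁸ - y⁷ - y⁶ + y⁵ + y⁴ + y³ - y.
Roots in 𝔽_3: f(0) = 0 → root; f(1) = 1; f(2) = 1.
Linear factors from roots: (y).
Complete factorization: f(y) = (y)·(y² + 1)·(y² - y - 1)·(y³ - y + 1).
Factor degrees with multiplicity: 1 + 2 + 2 + 3 = 8.

1, 2, 2, 3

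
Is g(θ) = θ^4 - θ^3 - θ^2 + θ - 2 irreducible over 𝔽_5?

Yes

Check for roots in 𝔽_5: g(0) = 3; g(1) = 3; g(2) = 4; g(3) = 1; g(4) = 3.
No roots, so no linear factors.
Degree-2 irreducible divisors: test the 10 monic irreducibles of degree 2 over GF(5).
None of them divide g (all give nonzero remainder).
No irreducible factor of degree ≤ 2 exists, so g is irreducible over GF(5).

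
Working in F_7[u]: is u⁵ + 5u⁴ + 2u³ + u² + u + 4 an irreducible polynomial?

Write P(u) = u⁵ + 5u⁴ + 2u³ + u² + u + 4.
Check for roots in F_7: P(0) = 4; P(1) = 0 → root; P(2) = 5; P(3) = 4; P(4) = 6; P(5) = 3; P(6) = 6.
P(1) = 0, so (u − 1) divides P(u); P is reducible.

No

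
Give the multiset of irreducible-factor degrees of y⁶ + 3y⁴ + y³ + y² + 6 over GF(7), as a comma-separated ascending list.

Write h(y) = y⁶ + 3y⁴ + y³ + y² + 6.
Complete factorization: h(y) = (y³ + y² + 6y + 5)·(y³ + 6y² + 5y + 4).
Factor degrees with multiplicity: 3 + 3 = 6.

3, 3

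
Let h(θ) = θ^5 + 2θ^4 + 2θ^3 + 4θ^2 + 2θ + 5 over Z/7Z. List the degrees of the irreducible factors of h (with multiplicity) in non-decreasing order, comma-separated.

Linear factors from roots: (θ + 5).
Complete factorization: h(θ) = (θ + 5)·(θ^2 + 5θ + 5)·(θ^2 + 6θ + 3).
Factor degrees with multiplicity: 1 + 2 + 2 = 5.

1, 2, 2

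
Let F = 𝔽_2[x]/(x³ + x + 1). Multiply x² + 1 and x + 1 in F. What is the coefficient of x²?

Multiply in 𝔽_2[x]: (x² + 1)·(x + 1) = x³ + x² + x + 1.
Reduce using x³ ≡ x + 1 (mod x³ + x + 1).
Reduced: x².

1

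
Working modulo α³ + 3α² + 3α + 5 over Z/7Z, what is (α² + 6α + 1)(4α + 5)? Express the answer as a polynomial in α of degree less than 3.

3α^2 + α + 6

Multiply in Z/7Z[α]: (α² + 6α + 1)·(4α + 5) = 4α³ + α² + 6α + 5.
Reduce using α³ ≡ 4α² + 4α + 2 (mod α³ + 3α² + 3α + 5).
Reduced: 3α² + α + 6.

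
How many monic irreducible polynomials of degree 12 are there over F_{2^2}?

Gauss's count: N_{4}(12) = (1/12) Σ_{d|12} μ(12/d)·4^d.
Divisors of 12: 1, 2, 3, 4, 6, 12; μ(12/d) for each: 0, 1, 0, -1, -1, 1.
Σ = 4^2 − 4^4 − 4^6 + 4^12 = 16772880.
N = 16772880/12 = 1397740.

1397740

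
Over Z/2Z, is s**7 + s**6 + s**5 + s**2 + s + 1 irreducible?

No

Write h(s) = s**7 + s**6 + s**5 + s**2 + s + 1.
Check for roots in Z/2Z: h(0) = 1; h(1) = 0 → root.
h(1) = 0, so (s − 1) divides h(s); h is reducible.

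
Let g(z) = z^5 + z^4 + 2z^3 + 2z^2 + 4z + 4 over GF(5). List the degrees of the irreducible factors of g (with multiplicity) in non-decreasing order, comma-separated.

Roots in GF(5): g(0) = 4; g(1) = 4; g(2) = 4; g(3) = 2; g(4) = 0 → root.
Linear factors from roots: (z + 1).
Complete factorization: g(z) = (z + 1)·(z^2 + 2z + 3)·(z^2 + 3z + 3).
Factor degrees with multiplicity: 1 + 2 + 2 = 5.

1, 2, 2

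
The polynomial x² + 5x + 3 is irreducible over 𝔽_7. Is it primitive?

Write f(x) = x² + 5x + 3.
|GF(7^2)^×| = 7^2 − 1 = 48. Prime factorization: 48 = 2^4·3.
f is primitive ⇔ x has order 48 in GF(7)[x]/(f), i.e. x^(48/q) ≠ 1 for each prime q | 48.
x^(24) mod f = 6.
x^(16) mod f = 2.
None equal 1, so x has full order 48; f is primitive.

Yes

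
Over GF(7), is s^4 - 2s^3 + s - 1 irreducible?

Yes

Write g(s) = s^4 - 2s^3 + s - 1.
Check for roots in GF(7): g(0) = 6; g(1) = 6; g(2) = 1; g(3) = 1; g(4) = 5; g(5) = 1; g(6) = 1.
No roots, so no linear factors.
Degree-2 irreducible divisors: test the 21 monic irreducibles of degree 2 over GF(7).
None of them divide g (all give nonzero remainder).
No irreducible factor of degree ≤ 2 exists, so g is irreducible over GF(7).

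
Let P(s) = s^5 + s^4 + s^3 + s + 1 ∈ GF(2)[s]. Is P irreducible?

Yes

Check for roots in GF(2): P(0) = 1; P(1) = 1.
No roots, so no linear factors.
Monic irreducibles of degree 2 over GF(2): s^2 + s + 1.
None of them divide P (all give nonzero remainder).
No irreducible factor of degree ≤ 2 exists, so P is irreducible over GF(2).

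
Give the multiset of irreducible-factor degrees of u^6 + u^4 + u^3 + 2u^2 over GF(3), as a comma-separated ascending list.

1, 1, 1, 3

Write f(u) = u^6 + u^4 + u^3 + 2u^2.
Roots in GF(3): f(0) = 0 → root; f(1) = 2; f(2) = 0 → root.
Linear factors from roots: (u), (u + 1).
Complete factorization: f(u) = (u + 1)·(u)^2·(u^3 + 2u^2 + 2u + 2).
Factor degrees with multiplicity: 1 + 1 + 1 + 3 = 6.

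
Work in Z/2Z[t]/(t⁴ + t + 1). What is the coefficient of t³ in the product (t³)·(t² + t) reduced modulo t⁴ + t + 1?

0

Multiply in Z/2Z[t]: (t³)·(t² + t) = t⁵ + t⁴.
Reduce using t⁴ ≡ t + 1 (mod t⁴ + t + 1).
Reduced: t² + 1.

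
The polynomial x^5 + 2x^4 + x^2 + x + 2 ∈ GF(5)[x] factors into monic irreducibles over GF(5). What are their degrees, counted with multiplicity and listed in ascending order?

Write g(x) = x^5 + 2x^4 + x^2 + x + 2.
Roots in GF(5): g(0) = 2; g(1) = 2; g(2) = 2; g(3) = 4; g(4) = 3.
Complete factorization: g(x) = (x^2 - x + 2)·(x^3 - 2x^2 + x + 1).
Factor degrees with multiplicity: 2 + 3 = 5.

2, 3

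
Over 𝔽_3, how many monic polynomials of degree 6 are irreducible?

116

Gauss's count: N_{3}(6) = (1/6) Σ_{d|6} μ(6/d)·3^d.
Divisors of 6: 1, 2, 3, 6; μ(6/d) for each: 1, -1, -1, 1.
Σ = 3^1 − 3^2 − 3^3 + 3^6 = 696.
N = 696/6 = 116.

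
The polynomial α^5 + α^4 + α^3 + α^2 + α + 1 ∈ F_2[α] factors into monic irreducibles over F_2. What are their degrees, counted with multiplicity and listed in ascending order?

1, 2, 2

Write h(α) = α^5 + α^4 + α^3 + α^2 + α + 1.
Roots in F_2: h(0) = 1; h(1) = 0 → root.
Linear factors from roots: (α + 1).
Complete factorization: h(α) = (α + 1)·(α^2 + α + 1)^2.
Factor degrees with multiplicity: 1 + 2 + 2 = 5.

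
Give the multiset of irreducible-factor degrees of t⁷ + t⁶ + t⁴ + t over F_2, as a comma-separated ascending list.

1, 1, 1, 1, 3

Write g(t) = t⁷ + t⁶ + t⁴ + t.
Roots in F_2: g(0) = 0 → root; g(1) = 0 → root.
Linear factors from roots: (t), (t + 1).
Complete factorization: g(t) = (t)·(t + 1)^3·(t³ + t + 1).
Factor degrees with multiplicity: 1 + 1 + 1 + 1 + 3 = 7.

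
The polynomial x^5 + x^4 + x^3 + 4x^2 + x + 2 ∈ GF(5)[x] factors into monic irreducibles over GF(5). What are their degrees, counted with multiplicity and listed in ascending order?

1, 2, 2

Write h(x) = x^5 + x^4 + x^3 + 4x^2 + x + 2.
Roots in GF(5): h(0) = 2; h(1) = 0 → root; h(2) = 1; h(3) = 2; h(4) = 4.
Linear factors from roots: (x + 4).
Complete factorization: h(x) = (x + 4)·(x^2 + 3x + 4)·(x^2 + 4x + 2).
Factor degrees with multiplicity: 1 + 2 + 2 = 5.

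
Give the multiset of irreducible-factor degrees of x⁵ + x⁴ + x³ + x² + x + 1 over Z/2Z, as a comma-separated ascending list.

1, 2, 2

Write g(x) = x⁵ + x⁴ + x³ + x² + x + 1.
Roots in Z/2Z: g(0) = 1; g(1) = 0 → root.
Linear factors from roots: (x + 1).
Complete factorization: g(x) = (x + 1)·(x² + x + 1)^2.
Factor degrees with multiplicity: 1 + 2 + 2 = 5.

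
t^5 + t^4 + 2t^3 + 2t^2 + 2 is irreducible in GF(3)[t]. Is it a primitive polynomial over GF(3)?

No

Write f(t) = t^5 + t^4 + 2t^3 + 2t^2 + 2.
|GF(3^5)^×| = 3^5 − 1 = 242. Prime factorization: 242 = 2·11^2.
f is primitive ⇔ t has order 242 in GF(3)[t]/(f), i.e. t^(242/q) ≠ 1 for each prime q | 242.
t^(121) mod f = 1
t^(22) mod f = t^4 + 2t^3 + t^2 + 1.
Since t^(121) = 1, the order of t divides 121 < 242; not primitive.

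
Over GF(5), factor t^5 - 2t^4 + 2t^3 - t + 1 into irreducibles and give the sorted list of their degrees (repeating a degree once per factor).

1, 2, 2

Write h(t) = t^5 - 2t^4 + 2t^3 - t + 1.
Roots in GF(5): h(0) = 1; h(1) = 1; h(2) = 0 → root; h(3) = 3; h(4) = 2.
Linear factors from roots: (t - 2).
Complete factorization: h(t) = (t - 2)·(t^2 + t + 2)·(t^2 - t + 1).
Factor degrees with multiplicity: 1 + 2 + 2 = 5.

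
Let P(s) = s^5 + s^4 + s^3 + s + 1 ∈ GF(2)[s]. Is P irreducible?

Check for roots in GF(2): P(0) = 1; P(1) = 1.
No roots, so no linear factors.
Monic irreducibles of degree 2 over GF(2): s^2 + s + 1.
None of them divide P (all give nonzero remainder).
No irreducible factor of degree ≤ 2 exists, so P is irreducible over GF(2).

Yes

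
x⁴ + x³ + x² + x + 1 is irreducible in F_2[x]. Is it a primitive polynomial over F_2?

Write f(x) = x⁴ + x³ + x² + x + 1.
|GF(2^4)^×| = 2^4 − 1 = 15. Prime factorization: 15 = 3·5.
f is primitive ⇔ x has order 15 in GF(2)[x]/(f), i.e. x^(15/q) ≠ 1 for each prime q | 15.
x^(5) mod f = 1
x^(3) mod f = x³.
Since x^(5) = 1, the order of x divides 5 < 15; not primitive.

No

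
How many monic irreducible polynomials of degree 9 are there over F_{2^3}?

14913024

By the necklace-counting formula, N_8(9) = (1/9) Σ_{d|9} μ(9/d)·8^d.
Divisors of 9: 1, 3, 9; μ(9/d) for each: 0, -1, 1.
Σ = − 8^3 + 8^9 = 134217216.
N = 134217216/9 = 14913024.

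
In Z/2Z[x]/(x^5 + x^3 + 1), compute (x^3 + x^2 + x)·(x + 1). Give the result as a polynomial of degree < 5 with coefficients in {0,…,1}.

Multiply in Z/2Z[x]: (x^3 + x^2 + x)·(x + 1) = x^4 + x.
Reduced: x^4 + x.

x^4 + x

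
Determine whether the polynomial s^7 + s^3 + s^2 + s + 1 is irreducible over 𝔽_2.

Yes

Write P(s) = s^7 + s^3 + s^2 + s + 1.
Check for roots in 𝔽_2: P(0) = 1; P(1) = 1.
No roots, so no linear factors.
Monic irreducibles of degree 2 over GF(2): s^2 + s + 1.
None of them divide P (all give nonzero remainder).
Monic irreducibles of degree 3 over GF(2): s^3 + s + 1, s^3 + s^2 + 1.
None of them divide P (all give nonzero remainder).
No irreducible factor of degree ≤ 3 exists, so P is irreducible over GF(2).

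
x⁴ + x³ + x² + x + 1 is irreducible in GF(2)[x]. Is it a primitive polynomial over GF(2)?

Write f(x) = x⁴ + x³ + x² + x + 1.
|GF(2^4)^×| = 2^4 − 1 = 15. Prime factorization: 15 = 3·5.
f is primitive ⇔ x has order 15 in GF(2)[x]/(f), i.e. x^(15/q) ≠ 1 for each prime q | 15.
x^(5) mod f = 1
x^(3) mod f = x³.
Since x^(5) = 1, the order of x divides 5 < 15; not primitive.

No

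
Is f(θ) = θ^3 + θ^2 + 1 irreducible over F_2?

Check for roots in F_2: f(0) = 1; f(1) = 1.
No roots. A degree-3 polynomial over a field with no linear factor is irreducible.

Yes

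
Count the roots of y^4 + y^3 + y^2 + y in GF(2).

Write P(y) = y^4 + y^3 + y^2 + y.
Evaluate at each of the 2 elements of GF(2):
P(0) = 0 → root; P(1) = 0 → root.
Roots: {0, 1}.

2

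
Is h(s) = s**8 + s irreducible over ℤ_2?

No

Check for roots in ℤ_2: h(0) = 0 → root; h(1) = 0 → root.
h(0) = 0, so (s) divides h(s); h is reducible.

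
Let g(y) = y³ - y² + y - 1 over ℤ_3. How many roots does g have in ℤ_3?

Evaluate at each of the 3 elements of ℤ_3:
g(0) = 2; g(1) = 0 → root; g(2) = 2.
Roots: {1}.

1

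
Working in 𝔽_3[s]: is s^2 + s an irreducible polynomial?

No

Write h(s) = s^2 + s.
Check for roots in 𝔽_3: h(0) = 0 → root; h(1) = 2; h(2) = 0 → root.
h(0) = 0, so (s) divides h(s); h is reducible.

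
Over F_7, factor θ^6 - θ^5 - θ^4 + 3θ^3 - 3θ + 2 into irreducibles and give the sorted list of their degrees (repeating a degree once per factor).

2, 2, 2

Write g(θ) = θ^6 - θ^5 - θ^4 + 3θ^3 - 3θ + 2.
Complete factorization: g(θ) = (θ^2 + 1)·(θ^2 + 2θ - 2)·(θ^2 - 3θ - 1).
Factor degrees with multiplicity: 2 + 2 + 2 = 6.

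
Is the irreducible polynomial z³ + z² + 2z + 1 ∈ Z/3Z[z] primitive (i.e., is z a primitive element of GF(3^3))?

Yes

Write f(z) = z³ + z² + 2z + 1.
|GF(3^3)^×| = 3^3 − 1 = 26. Prime factorization: 26 = 2·13.
f is primitive ⇔ z has order 26 in GF(3)[z]/(f), i.e. z^(26/q) ≠ 1 for each prime q | 26.
z^(13) mod f = 2.
z^(2) mod f = z².
None equal 1, so z has full order 26; f is primitive.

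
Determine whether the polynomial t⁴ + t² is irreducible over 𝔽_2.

Write P(t) = t⁴ + t².
Check for roots in 𝔽_2: P(0) = 0 → root; P(1) = 0 → root.
P(0) = 0, so (t) divides P(t); P is reducible.

No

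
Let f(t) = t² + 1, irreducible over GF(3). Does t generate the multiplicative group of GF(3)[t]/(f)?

|GF(3^2)^×| = 3^2 − 1 = 8. Prime factorization: 8 = 2^3.
f is primitive ⇔ t has order 8 in GF(3)[t]/(f), i.e. t^(8/q) ≠ 1 for each prime q | 8.
t^(4) mod f = 1
Since t^(4) = 1, the order of t divides 4 < 8; not primitive.

No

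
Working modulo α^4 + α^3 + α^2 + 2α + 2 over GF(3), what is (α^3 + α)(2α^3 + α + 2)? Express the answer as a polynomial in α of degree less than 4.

Multiply in GF(3)[α]: (α^3 + α)·(2α^3 + α + 2) = 2α^6 + 2α^3 + α^2 + 2α.
Reduce using α^4 ≡ 2α^3 + 2α^2 + α + 1 (mod α^4 + α^3 + α^2 + 2α + 2).
Reduced: α^2.

α^2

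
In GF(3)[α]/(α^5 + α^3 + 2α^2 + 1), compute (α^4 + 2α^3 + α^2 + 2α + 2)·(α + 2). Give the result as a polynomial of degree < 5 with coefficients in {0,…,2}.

Multiply in GF(3)[α]: (α^4 + 2α^3 + α^2 + 2α + 2)·(α + 2) = α^5 + α^4 + 2α^3 + α^2 + 1.
Reduce using α^5 ≡ 2α^3 + α^2 + 2 (mod α^5 + α^3 + 2α^2 + 1).
Reduced: α^4 + α^3 + 2α^2.

α^4 + α^3 + 2α^2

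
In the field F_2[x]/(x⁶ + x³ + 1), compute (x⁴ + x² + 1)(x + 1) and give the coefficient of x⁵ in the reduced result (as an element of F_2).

1

Multiply in F_2[x]: (x⁴ + x² + 1)·(x + 1) = x⁵ + x⁴ + x³ + x² + x + 1.
Reduced: x⁵ + x⁴ + x³ + x² + x + 1.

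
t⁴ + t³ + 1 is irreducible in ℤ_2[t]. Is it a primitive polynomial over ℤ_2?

Write f(t) = t⁴ + t³ + 1.
|GF(2^4)^×| = 2^4 − 1 = 15. Prime factorization: 15 = 3·5.
f is primitive ⇔ t has order 15 in GF(2)[t]/(f), i.e. t^(15/q) ≠ 1 for each prime q | 15.
t^(5) mod f = t³ + t + 1.
t^(3) mod f = t³.
None equal 1, so t has full order 15; f is primitive.

Yes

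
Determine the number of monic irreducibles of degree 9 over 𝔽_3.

By the necklace-counting formula, N_3(9) = (1/9) Σ_{d|9} μ(9/d)·3^d.
Divisors of 9: 1, 3, 9; μ(9/d) for each: 0, -1, 1.
Σ = − 3^3 + 3^9 = 19656.
N = 19656/9 = 2184.

2184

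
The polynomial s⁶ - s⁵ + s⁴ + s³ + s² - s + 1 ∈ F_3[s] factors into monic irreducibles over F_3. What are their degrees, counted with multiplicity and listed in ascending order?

Write g(s) = s⁶ - s⁵ + s⁴ + s³ + s² - s + 1.
Roots in F_3: g(0) = 1; g(1) = 0 → root; g(2) = 2.
Linear factors from roots: (s - 1).
Complete factorization: g(s) = (s - 1)^4·(s² + 1).
Factor degrees with multiplicity: 1 + 1 + 1 + 1 + 2 = 6.

1, 1, 1, 1, 2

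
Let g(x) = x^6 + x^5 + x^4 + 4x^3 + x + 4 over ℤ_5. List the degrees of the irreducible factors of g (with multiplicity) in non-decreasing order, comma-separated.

1, 1, 4

Roots in ℤ_5: g(0) = 4; g(1) = 2; g(2) = 0 → root; g(3) = 3; g(4) = 0 → root.
Linear factors from roots: (x + 3), (x + 1).
Complete factorization: g(x) = (x + 1)·(x + 3)·(x^4 + 2x^3 + 3x + 3).
Factor degrees with multiplicity: 1 + 1 + 4 = 6.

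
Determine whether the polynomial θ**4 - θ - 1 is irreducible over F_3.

Yes

Write h(θ) = θ**4 - θ - 1.
Check for roots in F_3: h(0) = 2; h(1) = 2; h(2) = 1.
No roots, so no linear factors.
Monic irreducibles of degree 2 over GF(3): θ**2 + 1, θ**2 + θ - 1, θ**2 - θ - 1.
None of them divide h (all give nonzero remainder).
No irreducible factor of degree ≤ 2 exists, so h is irreducible over GF(3).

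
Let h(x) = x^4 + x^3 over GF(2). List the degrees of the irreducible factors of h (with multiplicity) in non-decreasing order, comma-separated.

Roots in GF(2): h(0) = 0 → root; h(1) = 0 → root.
Linear factors from roots: (x), (x + 1).
Complete factorization: h(x) = (x + 1)·(x)^3.
Factor degrees with multiplicity: 1 + 1 + 1 + 1 = 4.

1, 1, 1, 1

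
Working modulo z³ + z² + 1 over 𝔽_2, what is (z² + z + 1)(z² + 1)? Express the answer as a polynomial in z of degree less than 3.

1

Multiply in 𝔽_2[z]: (z² + z + 1)·(z² + 1) = z⁴ + z³ + z + 1.
Reduce using z³ ≡ z² + 1 (mod z³ + z² + 1).
Reduced: 1.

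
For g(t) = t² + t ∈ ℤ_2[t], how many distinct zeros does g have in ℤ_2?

2

Evaluate at each of the 2 elements of ℤ_2:
g(0) = 0 → root; g(1) = 0 → root.
Roots: {0, 1}.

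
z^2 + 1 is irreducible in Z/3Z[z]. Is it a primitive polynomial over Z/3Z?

Write f(z) = z^2 + 1.
|GF(3^2)^×| = 3^2 − 1 = 8. Prime factorization: 8 = 2^3.
f is primitive ⇔ z has order 8 in GF(3)[z]/(f), i.e. z^(8/q) ≠ 1 for each prime q | 8.
z^(4) mod f = 1
Since z^(4) = 1, the order of z divides 4 < 8; not primitive.

No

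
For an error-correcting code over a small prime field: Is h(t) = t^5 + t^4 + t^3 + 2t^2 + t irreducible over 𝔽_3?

No

Check for roots in 𝔽_3: h(0) = 0 → root; h(1) = 0 → root; h(2) = 0 → root.
h(0) = 0, so (t) divides h(t); h is reducible.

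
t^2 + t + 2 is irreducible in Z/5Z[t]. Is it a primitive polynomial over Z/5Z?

Yes

Write f(t) = t^2 + t + 2.
|GF(5^2)^×| = 5^2 − 1 = 24. Prime factorization: 24 = 2^3·3.
f is primitive ⇔ t has order 24 in GF(5)[t]/(f), i.e. t^(24/q) ≠ 1 for each prime q | 24.
t^(12) mod f = 4.
t^(8) mod f = 3t + 1.
None equal 1, so t has full order 24; f is primitive.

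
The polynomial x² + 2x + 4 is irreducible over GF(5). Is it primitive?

No

Write f(x) = x² + 2x + 4.
|GF(5^2)^×| = 5^2 − 1 = 24. Prime factorization: 24 = 2^3·3.
f is primitive ⇔ x has order 24 in GF(5)[x]/(f), i.e. x^(24/q) ≠ 1 for each prime q | 24.
x^(12) mod f = 1
x^(8) mod f = 2x + 4.
Since x^(12) = 1, the order of x divides 12 < 24; not primitive.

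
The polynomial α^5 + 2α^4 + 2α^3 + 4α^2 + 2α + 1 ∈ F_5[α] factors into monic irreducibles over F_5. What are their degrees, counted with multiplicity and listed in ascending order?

5

Write h(α) = α^5 + 2α^4 + 2α^3 + 4α^2 + 2α + 1.
Roots in F_5: h(0) = 1; h(1) = 2; h(2) = 1; h(3) = 2; h(4) = 2.
Complete factorization: h(α) = (α^5 + 2α^4 + 2α^3 + 4α^2 + 2α + 1).
Factor degrees with multiplicity: 5 = 5.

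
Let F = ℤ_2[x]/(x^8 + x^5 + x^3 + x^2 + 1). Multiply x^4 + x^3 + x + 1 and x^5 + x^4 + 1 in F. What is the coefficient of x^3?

Multiply in ℤ_2[x]: (x^4 + x^3 + x + 1)·(x^5 + x^4 + 1) = x^9 + x^7 + x^6 + x^3 + x + 1.
Reduce using x^8 ≡ x^5 + x^3 + x^2 + 1 (mod x^8 + x^5 + x^3 + x^2 + 1).
Reduced: x^7 + x^4 + 1.

0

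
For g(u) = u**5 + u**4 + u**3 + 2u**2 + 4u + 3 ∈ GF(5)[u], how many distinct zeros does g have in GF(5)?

Evaluate at each of the 5 elements of GF(5):
g(0) = 3; g(1) = 2; g(2) = 0 → root; g(3) = 4; g(4) = 0 → root.
Roots: {2, 4}.

2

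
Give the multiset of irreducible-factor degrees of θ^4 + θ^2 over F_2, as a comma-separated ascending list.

1, 1, 1, 1

Write g(θ) = θ^4 + θ^2.
Roots in F_2: g(0) = 0 → root; g(1) = 0 → root.
Linear factors from roots: (θ), (θ + 1).
Complete factorization: g(θ) = (θ)^2·(θ + 1)^2.
Factor degrees with multiplicity: 1 + 1 + 1 + 1 = 4.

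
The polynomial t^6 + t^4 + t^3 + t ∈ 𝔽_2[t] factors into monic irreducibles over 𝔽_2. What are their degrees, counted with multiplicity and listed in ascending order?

Write g(t) = t^6 + t^4 + t^3 + t.
Roots in 𝔽_2: g(0) = 0 → root; g(1) = 0 → root.
Linear factors from roots: (t), (t + 1).
Complete factorization: g(t) = (t)·(t + 1)^3·(t^2 + t + 1).
Factor degrees with multiplicity: 1 + 1 + 1 + 1 + 2 = 6.

1, 1, 1, 1, 2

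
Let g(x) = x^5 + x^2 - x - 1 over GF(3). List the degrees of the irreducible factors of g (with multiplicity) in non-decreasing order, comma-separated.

Roots in GF(3): g(0) = 2; g(1) = 0 → root; g(2) = 0 → root.
Linear factors from roots: (x - 1), (x + 1).
Complete factorization: g(x) = (x + 1)·(x - 1)^2·(x^2 + x - 1).
Factor degrees with multiplicity: 1 + 1 + 1 + 2 = 5.

1, 1, 1, 2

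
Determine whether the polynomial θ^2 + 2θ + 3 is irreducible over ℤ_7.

Write g(θ) = θ^2 + 2θ + 3.
Check for roots in ℤ_7: g(0) = 3; g(1) = 6; g(2) = 4; g(3) = 4; g(4) = 6; g(5) = 3; g(6) = 2.
No roots. A degree-2 polynomial over a field with no linear factor is irreducible.

Yes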